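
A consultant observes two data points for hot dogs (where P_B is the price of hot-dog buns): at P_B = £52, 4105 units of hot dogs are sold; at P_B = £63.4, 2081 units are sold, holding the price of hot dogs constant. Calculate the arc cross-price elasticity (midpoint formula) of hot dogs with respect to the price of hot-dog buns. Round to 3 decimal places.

ΔQ_A = 2081 − 4105 = -2024; ΔP_B = 63.4 − 52 = 11.4.
Midpoints: Q̄_A = 3093.0, P̄_B = 57.70.
ε = (ΔQ_A/Q̄_A)/(ΔP_B/P̄_B) = (-2024/3093.0)/(11.4/57.70) ≈ -3.312.

-3.312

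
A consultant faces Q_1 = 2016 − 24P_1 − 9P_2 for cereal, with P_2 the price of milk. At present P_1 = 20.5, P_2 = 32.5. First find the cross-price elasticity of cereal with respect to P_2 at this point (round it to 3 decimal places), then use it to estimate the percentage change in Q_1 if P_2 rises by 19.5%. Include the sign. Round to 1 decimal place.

At P_1 = 20.5, P_2 = 32.5: Q_1 = 1231.5.
∂Q_1/∂P_2 = -9.
ε = (∂Q_1/∂P_2)(P_2/Q_1) = -9.0000 × 32.5/1231.5 ≈ -0.238.
%ΔQ_1 ≈ ε × %ΔP_2 = -0.238 × (19.5%) = -4.6%.

-4.6%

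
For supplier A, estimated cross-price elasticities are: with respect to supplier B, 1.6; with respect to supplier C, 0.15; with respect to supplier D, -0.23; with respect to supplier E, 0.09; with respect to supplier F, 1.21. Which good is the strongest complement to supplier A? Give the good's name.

supplier D

Complements have ε < 0. The most negative value is -0.23 (supplier D).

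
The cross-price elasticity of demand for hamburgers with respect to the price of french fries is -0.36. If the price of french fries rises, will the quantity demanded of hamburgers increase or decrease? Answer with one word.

ε < 0 and the price of french fries rises, so the quantity of hamburgers moves in the opposite direction: it decreases.

decrease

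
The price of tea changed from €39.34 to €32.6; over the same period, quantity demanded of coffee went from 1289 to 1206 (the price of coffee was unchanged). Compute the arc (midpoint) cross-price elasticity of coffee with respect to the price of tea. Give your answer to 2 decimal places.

0.36

ΔQ_A = 1206 − 1289 = -83; ΔP_B = 32.6 − 39.34 = -6.74.
Midpoints: Q̄_A = 1247.5, P̄_B = 35.97.
ε = (ΔQ_A/Q̄_A)/(ΔP_B/P̄_B) = (-83/1247.5)/(-6.74/35.97) ≈ 0.36.
ε > 0: coffee and tea are substitutes.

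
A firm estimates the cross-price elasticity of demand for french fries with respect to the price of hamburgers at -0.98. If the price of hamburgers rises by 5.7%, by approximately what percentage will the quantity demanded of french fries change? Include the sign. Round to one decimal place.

-5.6%

%ΔQ ≈ ε × %ΔP of hamburgers = -0.98 × (5.7%) = -5.6%.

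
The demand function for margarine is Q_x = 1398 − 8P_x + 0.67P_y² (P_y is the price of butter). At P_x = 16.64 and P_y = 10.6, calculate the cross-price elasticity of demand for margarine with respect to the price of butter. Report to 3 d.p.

0.112

At P_x = 16.64 and P_y = 10.6: Q_x = 1340.161.
∂Q_x/∂P_y = 1.34P_y = 1.34(10.6) = 14.2040.
ε = (∂Q_x/∂P_y)(P_y/Q_x) = 14.2040 × (10.6/1340.161) ≈ 0.112.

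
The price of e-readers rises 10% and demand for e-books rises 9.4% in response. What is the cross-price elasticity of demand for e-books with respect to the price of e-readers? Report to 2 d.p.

0.94

ε = (%ΔQ of e-books) / (%ΔP of e-readers) = (9.4%) / (10%) ≈ 0.94.
Positive cross-price elasticity: substitutes.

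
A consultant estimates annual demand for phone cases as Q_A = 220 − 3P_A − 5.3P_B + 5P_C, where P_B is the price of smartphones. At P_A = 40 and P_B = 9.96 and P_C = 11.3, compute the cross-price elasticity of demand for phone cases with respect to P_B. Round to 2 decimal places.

-0.51

At P_A = 40 and P_B = 9.96 and P_C = 11.3: Q_A = 103.712.
∂Q_A/∂P_B = -5.3.
ε = (∂Q_A/∂P_B)(P_B/Q_A) = -5.3 × (9.96/103.712) ≈ -0.51.
Since ε < 0, phone cases and smartphones are complements.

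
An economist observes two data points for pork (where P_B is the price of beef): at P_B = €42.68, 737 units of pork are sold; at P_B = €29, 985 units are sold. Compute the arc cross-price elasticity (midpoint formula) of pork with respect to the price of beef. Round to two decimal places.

-0.75

ΔQ_A = 985 − 737 = 248; ΔP_B = 29 − 42.68 = -13.68.
Midpoints: Q̄_A = 861.0, P̄_B = 35.84.
ε = (ΔQ_A/Q̄_A)/(ΔP_B/P̄_B) = (248/861.0)/(-13.68/35.84) ≈ -0.75.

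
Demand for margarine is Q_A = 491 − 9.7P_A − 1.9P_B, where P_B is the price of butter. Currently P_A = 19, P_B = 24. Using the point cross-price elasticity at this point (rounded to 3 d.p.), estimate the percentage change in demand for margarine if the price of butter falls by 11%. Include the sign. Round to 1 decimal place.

At P_A = 19, P_B = 24: Q_A = 261.1.
∂Q_A/∂P_B = -1.9.
ε = (∂Q_A/∂P_B)(P_B/Q_A) = -1.9000 × 24/261.1 ≈ -0.175.
%ΔQ_A ≈ ε × %ΔP_B = -0.175 × (-11%) = 1.9%.

1.9%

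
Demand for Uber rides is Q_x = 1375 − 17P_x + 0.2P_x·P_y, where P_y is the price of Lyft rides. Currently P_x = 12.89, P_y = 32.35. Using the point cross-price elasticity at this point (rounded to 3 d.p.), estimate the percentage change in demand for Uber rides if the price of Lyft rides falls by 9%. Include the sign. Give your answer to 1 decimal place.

At P_x = 12.89, P_y = 32.35: Q_x = 1239.268.
∂Q_x/∂P_y = 0.2P_x = 2.5780.
ε = (∂Q_x/∂P_y)(P_y/Q_x) = 2.5780 × 32.35/1239.268 ≈ 0.067.
%ΔQ_x ≈ ε × %ΔP_y = 0.067 × (-9%) = -0.6%.

-0.6%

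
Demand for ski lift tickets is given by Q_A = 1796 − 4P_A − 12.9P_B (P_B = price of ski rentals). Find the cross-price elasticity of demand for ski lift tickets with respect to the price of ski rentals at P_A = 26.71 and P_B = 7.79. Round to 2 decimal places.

At P_A = 26.71 and P_B = 7.79: Q_A = 1588.669.
∂Q_A/∂P_B = -12.9.
ε = (∂Q_A/∂P_B)(P_B/Q_A) = -12.9 × (7.79/1588.669) ≈ -0.06.

-0.06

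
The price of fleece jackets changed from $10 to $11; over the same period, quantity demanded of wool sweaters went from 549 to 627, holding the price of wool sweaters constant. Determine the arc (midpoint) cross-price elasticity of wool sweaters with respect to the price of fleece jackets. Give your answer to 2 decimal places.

1.39

ΔQ_A = 627 − 549 = 78; ΔP_B = 11 − 10 = 1.
Midpoints: Q̄_A = 588.0, P̄_B = 10.50.
ε = (ΔQ_A/Q̄_A)/(ΔP_B/P̄_B) = (78/588.0)/(1/10.50) ≈ 1.39.
ε > 0: wool sweaters and fleece jackets are substitutes.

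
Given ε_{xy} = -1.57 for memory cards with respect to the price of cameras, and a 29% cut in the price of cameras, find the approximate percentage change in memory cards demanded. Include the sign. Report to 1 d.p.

%ΔQ ≈ ε × %ΔP of cameras = -1.57 × (-29%) = 45.5%.

45.5%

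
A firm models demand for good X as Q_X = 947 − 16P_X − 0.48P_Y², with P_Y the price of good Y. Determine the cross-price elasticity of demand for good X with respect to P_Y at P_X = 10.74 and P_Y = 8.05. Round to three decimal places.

At P_X = 10.74 and P_Y = 8.05: Q_X = 744.055.
∂Q_X/∂P_Y = -0.96P_Y = -0.96(8.05) = -7.7280.
ε = (∂Q_X/∂P_Y)(P_Y/Q_X) = -7.7280 × (8.05/744.055) ≈ -0.084.

-0.084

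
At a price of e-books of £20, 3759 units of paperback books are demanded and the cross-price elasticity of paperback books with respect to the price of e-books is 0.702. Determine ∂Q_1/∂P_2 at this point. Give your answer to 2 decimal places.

ε = (∂Q_1/∂P_2)·(P_2/Q_1) ⇒ ∂Q_1/∂P_2 = ε·Q_1/P_2 = 0.702 × 3759/20 ≈ 131.94.

131.94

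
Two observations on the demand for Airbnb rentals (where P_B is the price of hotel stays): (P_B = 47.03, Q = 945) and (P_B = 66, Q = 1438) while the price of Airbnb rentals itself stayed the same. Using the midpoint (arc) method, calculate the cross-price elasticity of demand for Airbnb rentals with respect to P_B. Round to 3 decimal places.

1.233

ΔQ_A = 1438 − 945 = 493; ΔP_B = 66 − 47.03 = 18.97.
Midpoints: Q̄_A = 1191.5, P̄_B = 56.52.
ε = (ΔQ_A/Q̄_A)/(ΔP_B/P̄_B) = (493/1191.5)/(18.97/56.52) ≈ 1.233.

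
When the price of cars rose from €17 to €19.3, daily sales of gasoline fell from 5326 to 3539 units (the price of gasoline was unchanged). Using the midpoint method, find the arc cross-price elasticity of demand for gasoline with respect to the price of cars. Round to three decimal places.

-3.181

ΔQ_A = 3539 − 5326 = -1787; ΔP_B = 19.3 − 17 = 2.3.
Midpoints: Q̄_A = 4432.5, P̄_B = 18.15.
ε = (ΔQ_A/Q̄_A)/(ΔP_B/P̄_B) = (-1787/4432.5)/(2.3/18.15) ≈ -3.181.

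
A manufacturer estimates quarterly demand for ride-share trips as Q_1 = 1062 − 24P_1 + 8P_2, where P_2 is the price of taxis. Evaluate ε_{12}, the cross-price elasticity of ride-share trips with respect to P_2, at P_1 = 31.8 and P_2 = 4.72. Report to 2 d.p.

At P_1 = 31.8 and P_2 = 4.72: Q_1 = 336.56.
∂Q_1/∂P_2 = 8.
ε = (∂Q_1/∂P_2)(P_2/Q_1) = 8 × (4.72/336.56) ≈ 0.11.

0.11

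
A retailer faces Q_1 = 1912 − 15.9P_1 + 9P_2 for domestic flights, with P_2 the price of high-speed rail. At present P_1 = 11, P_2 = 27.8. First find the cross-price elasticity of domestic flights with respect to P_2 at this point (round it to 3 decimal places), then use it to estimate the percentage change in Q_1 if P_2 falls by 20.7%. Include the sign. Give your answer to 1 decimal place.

-2.6%

At P_1 = 11, P_2 = 27.8: Q_1 = 1987.3.
∂Q_1/∂P_2 = 9.
ε = (∂Q_1/∂P_2)(P_2/Q_1) = 9.0000 × 27.8/1987.3 ≈ 0.126.
%ΔQ_1 ≈ ε × %ΔP_2 = 0.126 × (-20.7%) = -2.6%.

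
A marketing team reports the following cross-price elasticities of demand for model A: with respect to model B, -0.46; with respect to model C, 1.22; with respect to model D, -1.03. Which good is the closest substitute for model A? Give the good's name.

Substitutes have ε > 0. Among the positive values, 1.22 (model C) is largest.

model C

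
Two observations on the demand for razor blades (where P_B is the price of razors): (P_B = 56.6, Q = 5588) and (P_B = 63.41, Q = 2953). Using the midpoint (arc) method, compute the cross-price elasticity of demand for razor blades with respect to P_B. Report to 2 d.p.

ΔQ_A = 2953 − 5588 = -2635; ΔP_B = 63.41 − 56.6 = 6.81.
Midpoints: Q̄_A = 4270.5, P̄_B = 60.00.
ε = (ΔQ_A/Q̄_A)/(ΔP_B/P̄_B) = (-2635/4270.5)/(6.81/60.00) ≈ -5.44.

-5.44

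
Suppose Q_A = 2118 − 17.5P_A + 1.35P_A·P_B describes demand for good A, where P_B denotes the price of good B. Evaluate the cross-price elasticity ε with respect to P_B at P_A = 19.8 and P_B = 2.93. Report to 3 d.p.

0.042

At P_A = 19.8 and P_B = 2.93: Q_A = 1849.819.
∂Q_A/∂P_B = 1.35P_A = 1.35(19.8) = 26.7300.
ε = (∂Q_A/∂P_B)(P_B/Q_A) = 26.7300 × (2.93/1849.819) ≈ 0.042.
ε > 0: substitutes.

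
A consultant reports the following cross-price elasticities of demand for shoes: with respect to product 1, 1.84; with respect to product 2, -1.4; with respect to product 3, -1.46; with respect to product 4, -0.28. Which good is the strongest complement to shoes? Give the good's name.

product 3

Complements have ε < 0. The most negative value is -1.46 (product 3).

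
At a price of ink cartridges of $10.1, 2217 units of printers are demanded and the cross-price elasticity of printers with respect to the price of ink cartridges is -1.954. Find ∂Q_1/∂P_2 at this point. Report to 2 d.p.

-428.91

ε = (∂Q_1/∂P_2)·(P_2/Q_1) ⇒ ∂Q_1/∂P_2 = ε·Q_1/P_2 = -1.954 × 2217/10.1 ≈ -428.91.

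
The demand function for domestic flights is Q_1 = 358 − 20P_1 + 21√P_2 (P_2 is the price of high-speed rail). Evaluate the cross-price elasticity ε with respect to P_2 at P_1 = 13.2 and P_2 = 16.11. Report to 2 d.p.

At P_1 = 13.2 and P_2 = 16.11: Q_1 = 178.288.
∂Q_1/∂P_2 = 21/(2√P_2) = 21/(2√16.11) = 2.6160.
ε = (∂Q_1/∂P_2)(P_2/Q_1) = 2.6160 × (16.11/178.288) ≈ 0.24.
ε > 0: substitutes.

0.24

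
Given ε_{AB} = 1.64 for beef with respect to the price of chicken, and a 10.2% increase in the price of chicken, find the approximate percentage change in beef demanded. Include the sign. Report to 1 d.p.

16.7%

%ΔQ ≈ ε × %ΔP of chicken = 1.64 × (10.2%) = 16.7%.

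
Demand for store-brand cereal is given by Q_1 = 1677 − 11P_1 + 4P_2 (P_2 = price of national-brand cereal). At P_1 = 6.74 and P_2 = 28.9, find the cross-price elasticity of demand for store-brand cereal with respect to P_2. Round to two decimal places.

At P_1 = 6.74 and P_2 = 28.9: Q_1 = 1718.46.
∂Q_1/∂P_2 = 4.
ε = (∂Q_1/∂P_2)(P_2/Q_1) = 4 × (28.9/1718.46) ≈ 0.07.
Since ε > 0, store-brand cereal and national-brand cereal are substitutes.

0.07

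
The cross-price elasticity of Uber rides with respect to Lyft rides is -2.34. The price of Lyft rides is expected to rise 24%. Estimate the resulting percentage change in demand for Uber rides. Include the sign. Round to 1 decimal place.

%ΔQ ≈ ε × %ΔP of Lyft rides = -2.34 × (24%) = -56.2%.

-56.2%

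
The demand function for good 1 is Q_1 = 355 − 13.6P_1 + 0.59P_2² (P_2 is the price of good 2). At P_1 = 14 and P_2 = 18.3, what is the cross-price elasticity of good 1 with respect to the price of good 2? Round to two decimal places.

1.09

At P_1 = 14 and P_2 = 18.3: Q_1 = 362.185.
∂Q_1/∂P_2 = 1.18P_2 = 1.18(18.3) = 21.5940.
ε = (∂Q_1/∂P_2)(P_2/Q_1) = 21.5940 × (18.3/362.185) ≈ 1.09.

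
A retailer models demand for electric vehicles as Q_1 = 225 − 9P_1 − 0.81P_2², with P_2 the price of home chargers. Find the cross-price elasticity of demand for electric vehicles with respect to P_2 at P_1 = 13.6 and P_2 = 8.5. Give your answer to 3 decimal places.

-2.655

At P_1 = 13.6 and P_2 = 8.5: Q_1 = 44.078.
∂Q_1/∂P_2 = -1.62P_2 = -1.62(8.5) = -13.7700.
ε = (∂Q_1/∂P_2)(P_2/Q_1) = -13.7700 × (8.5/44.078) ≈ -2.655.
ε < 0: complements.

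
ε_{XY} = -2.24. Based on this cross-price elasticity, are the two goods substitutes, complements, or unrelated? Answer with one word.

complements

ε = -2.24 < 0, so a higher price of good Y lowers demand for good X: complements.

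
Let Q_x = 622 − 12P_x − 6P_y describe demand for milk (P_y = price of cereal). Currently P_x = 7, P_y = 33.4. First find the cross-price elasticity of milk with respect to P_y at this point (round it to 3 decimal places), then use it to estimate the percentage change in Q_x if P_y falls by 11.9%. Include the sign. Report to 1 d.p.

At P_x = 7, P_y = 33.4: Q_x = 337.6.
∂Q_x/∂P_y = -6.
ε = (∂Q_x/∂P_y)(P_y/Q_x) = -6.0000 × 33.4/337.6 ≈ -0.594.
%ΔQ_x ≈ ε × %ΔP_y = -0.594 × (-11.9%) = 7.1%.

7.1%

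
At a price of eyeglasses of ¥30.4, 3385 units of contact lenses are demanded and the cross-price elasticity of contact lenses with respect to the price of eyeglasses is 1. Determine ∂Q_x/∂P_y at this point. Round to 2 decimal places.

ε = (∂Q_x/∂P_y)·(P_y/Q_x) ⇒ ∂Q_x/∂P_y = ε·Q_x/P_y = 1 × 3385/30.4 ≈ 111.35.

111.35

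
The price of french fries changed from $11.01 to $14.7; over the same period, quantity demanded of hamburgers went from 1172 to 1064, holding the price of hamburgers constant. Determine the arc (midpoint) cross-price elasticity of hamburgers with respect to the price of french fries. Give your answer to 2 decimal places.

-0.34

ΔQ_A = 1064 − 1172 = -108; ΔP_B = 14.7 − 11.01 = 3.69.
Midpoints: Q̄_A = 1118.0, P̄_B = 12.86.
ε = (ΔQ_A/Q̄_A)/(ΔP_B/P̄_B) = (-108/1118.0)/(3.69/12.86) ≈ -0.34.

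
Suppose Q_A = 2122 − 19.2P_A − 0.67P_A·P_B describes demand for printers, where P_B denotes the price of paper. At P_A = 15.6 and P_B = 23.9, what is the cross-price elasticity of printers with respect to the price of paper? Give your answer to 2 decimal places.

At P_A = 15.6 and P_B = 23.9: Q_A = 1572.677.
∂Q_A/∂P_B = -0.67P_A = -0.67(15.6) = -10.4520.
ε = (∂Q_A/∂P_B)(P_B/Q_A) = -10.4520 × (23.9/1572.677) ≈ -0.16.
ε < 0: complements.

-0.16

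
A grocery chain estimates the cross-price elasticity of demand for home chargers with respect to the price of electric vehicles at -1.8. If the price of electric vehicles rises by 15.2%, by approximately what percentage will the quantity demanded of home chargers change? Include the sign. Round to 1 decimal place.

%ΔQ ≈ ε × %ΔP of electric vehicles = -1.8 × (15.2%) = -27.4%.
Demand for home chargers falls by about 27.4%.

-27.4%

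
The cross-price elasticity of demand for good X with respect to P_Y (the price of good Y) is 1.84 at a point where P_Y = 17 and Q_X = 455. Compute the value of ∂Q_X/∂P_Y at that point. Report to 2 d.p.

ε = (∂Q_X/∂P_Y)·(P_Y/Q_X) ⇒ ∂Q_X/∂P_Y = ε·Q_X/P_Y = 1.84 × 455/17 ≈ 49.25.

49.25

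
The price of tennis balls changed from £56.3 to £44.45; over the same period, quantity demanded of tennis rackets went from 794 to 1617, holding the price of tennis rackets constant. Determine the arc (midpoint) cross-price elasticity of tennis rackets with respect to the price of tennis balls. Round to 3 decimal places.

ΔQ_A = 1617 − 794 = 823; ΔP_B = 44.45 − 56.3 = -11.85.
Midpoints: Q̄_A = 1205.5, P̄_B = 50.38.
ε = (ΔQ_A/Q̄_A)/(ΔP_B/P̄_B) = (823/1205.5)/(-11.85/50.38) ≈ -2.902.
ε < 0: tennis rackets and tennis balls are complements.

-2.902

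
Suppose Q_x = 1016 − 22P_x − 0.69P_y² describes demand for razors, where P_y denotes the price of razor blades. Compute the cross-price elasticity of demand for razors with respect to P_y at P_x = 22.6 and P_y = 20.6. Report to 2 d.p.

At P_x = 22.6 and P_y = 20.6: Q_x = 225.992.
∂Q_x/∂P_y = -1.38P_y = -1.38(20.6) = -28.4280.
ε = (∂Q_x/∂P_y)(P_y/Q_x) = -28.4280 × (20.6/225.992) ≈ -2.59.
ε < 0: complements.

-2.59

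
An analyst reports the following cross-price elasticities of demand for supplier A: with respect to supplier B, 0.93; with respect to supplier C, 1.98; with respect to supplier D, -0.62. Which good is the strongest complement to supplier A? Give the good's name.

Complements have ε < 0. The most negative value is -0.62 (supplier D).

supplier D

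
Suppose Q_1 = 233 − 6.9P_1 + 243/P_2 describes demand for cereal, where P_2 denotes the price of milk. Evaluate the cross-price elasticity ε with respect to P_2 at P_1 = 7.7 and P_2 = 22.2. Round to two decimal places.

At P_1 = 7.7 and P_2 = 22.2: Q_1 = 190.816.
∂Q_1/∂P_2 = −243/P_2² = -0.4931.
ε = (∂Q_1/∂P_2)(P_2/Q_1) = -0.4931 × (22.2/190.816) ≈ -0.06.

-0.06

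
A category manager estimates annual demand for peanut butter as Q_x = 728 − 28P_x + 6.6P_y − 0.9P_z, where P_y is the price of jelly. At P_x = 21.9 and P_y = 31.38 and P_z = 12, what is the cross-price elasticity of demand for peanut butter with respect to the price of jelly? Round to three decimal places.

At P_x = 21.9 and P_y = 31.38 and P_z = 12: Q_x = 311.108.
∂Q_x/∂P_y = 6.6.
ε = (∂Q_x/∂P_y)(P_y/Q_x) = 6.6 × (31.38/311.108) ≈ 0.666.
Since ε > 0, peanut butter and jelly are substitutes.

0.666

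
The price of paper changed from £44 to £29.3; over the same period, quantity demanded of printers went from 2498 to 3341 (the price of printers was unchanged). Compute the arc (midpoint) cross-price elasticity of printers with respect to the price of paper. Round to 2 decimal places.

ΔQ_A = 3341 − 2498 = 843; ΔP_B = 29.3 − 44 = -14.7.
Midpoints: Q̄_A = 2919.5, P̄_B = 36.65.
ε = (ΔQ_A/Q̄_A)/(ΔP_B/P̄_B) = (843/2919.5)/(-14.7/36.65) ≈ -0.72.
ε < 0: printers and paper are complements.

-0.72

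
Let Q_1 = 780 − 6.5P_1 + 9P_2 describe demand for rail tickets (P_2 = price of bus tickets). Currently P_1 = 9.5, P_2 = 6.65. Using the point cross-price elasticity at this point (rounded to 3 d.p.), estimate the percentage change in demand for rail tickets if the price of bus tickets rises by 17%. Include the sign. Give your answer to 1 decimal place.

1.3%

At P_1 = 9.5, P_2 = 6.65: Q_1 = 778.1.
∂Q_1/∂P_2 = 9.
ε = (∂Q_1/∂P_2)(P_2/Q_1) = 9.0000 × 6.65/778.1 ≈ 0.077.
%ΔQ_1 ≈ ε × %ΔP_2 = 0.077 × (17%) = 1.3%.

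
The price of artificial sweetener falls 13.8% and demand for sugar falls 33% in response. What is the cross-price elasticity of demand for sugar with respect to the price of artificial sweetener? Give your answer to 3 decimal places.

2.391

ε = (%ΔQ of sugar) / (%ΔP of artificial sweetener) = (-33%) / (-13.8%) ≈ 2.391.
Positive cross-price elasticity: substitutes.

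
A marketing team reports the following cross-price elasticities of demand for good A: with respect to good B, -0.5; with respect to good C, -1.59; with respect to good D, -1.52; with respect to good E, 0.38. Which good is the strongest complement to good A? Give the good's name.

Complements have ε < 0. The most negative value is -1.59 (good C).

good C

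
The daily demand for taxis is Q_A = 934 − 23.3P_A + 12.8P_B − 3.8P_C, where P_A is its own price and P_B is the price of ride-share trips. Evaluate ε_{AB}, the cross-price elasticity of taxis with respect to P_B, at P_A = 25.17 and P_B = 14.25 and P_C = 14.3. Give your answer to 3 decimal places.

At P_A = 25.17 and P_B = 14.25 and P_C = 14.3: Q_A = 475.599.
∂Q_A/∂P_B = 12.8.
ε = (∂Q_A/∂P_B)(P_B/Q_A) = 12.8 × (14.25/475.599) ≈ 0.384.

0.384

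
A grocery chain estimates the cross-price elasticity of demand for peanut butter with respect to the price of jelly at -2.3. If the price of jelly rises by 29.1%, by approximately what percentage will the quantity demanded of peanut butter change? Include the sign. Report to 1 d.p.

%ΔQ ≈ ε × %ΔP of jelly = -2.3 × (29.1%) = -66.9%.

-66.9%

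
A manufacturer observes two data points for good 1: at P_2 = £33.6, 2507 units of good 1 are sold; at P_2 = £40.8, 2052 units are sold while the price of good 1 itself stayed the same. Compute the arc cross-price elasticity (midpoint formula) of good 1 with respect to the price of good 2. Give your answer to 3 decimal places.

-1.031

ΔQ_1 = 2052 − 2507 = -455; ΔP_2 = 40.8 − 33.6 = 7.2.
Midpoints: Q̄_1 = 2279.5, P̄_2 = 37.20.
ε = (ΔQ_1/Q̄_1)/(ΔP_2/P̄_2) = (-455/2279.5)/(7.2/37.20) ≈ -1.031.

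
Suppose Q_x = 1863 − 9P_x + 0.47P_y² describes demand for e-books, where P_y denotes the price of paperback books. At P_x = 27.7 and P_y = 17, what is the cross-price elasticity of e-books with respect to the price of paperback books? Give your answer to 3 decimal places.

At P_x = 27.7 and P_y = 17: Q_x = 1749.53.
∂Q_x/∂P_y = 0.94P_y = 0.94(17) = 15.9800.
ε = (∂Q_x/∂P_y)(P_y/Q_x) = 15.9800 × (17/1749.53) ≈ 0.155.

0.155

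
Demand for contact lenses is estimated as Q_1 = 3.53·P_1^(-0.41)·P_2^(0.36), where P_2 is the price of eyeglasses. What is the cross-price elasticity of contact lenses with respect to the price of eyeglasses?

0.36

In a log-linear (constant-elasticity) demand function, the coefficient on the exponent of P_2 is the cross-price elasticity.
ε = 0.36. Positive, so contact lenses and eyeglasses are substitutes.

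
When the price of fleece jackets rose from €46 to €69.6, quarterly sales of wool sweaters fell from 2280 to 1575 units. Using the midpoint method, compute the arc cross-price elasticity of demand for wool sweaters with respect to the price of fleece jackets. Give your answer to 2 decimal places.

-0.90

ΔQ_A = 1575 − 2280 = -705; ΔP_B = 69.6 − 46 = 23.6.
Midpoints: Q̄_A = 1927.5, P̄_B = 57.80.
ε = (ΔQ_A/Q̄_A)/(ΔP_B/P̄_B) = (-705/1927.5)/(23.6/57.80) ≈ -0.90.
ε < 0: wool sweaters and fleece jackets are complements.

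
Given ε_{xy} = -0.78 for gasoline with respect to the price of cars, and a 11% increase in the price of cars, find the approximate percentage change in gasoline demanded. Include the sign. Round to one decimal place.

-8.6%

%ΔQ ≈ ε × %ΔP of cars = -0.78 × (11%) = -8.6%.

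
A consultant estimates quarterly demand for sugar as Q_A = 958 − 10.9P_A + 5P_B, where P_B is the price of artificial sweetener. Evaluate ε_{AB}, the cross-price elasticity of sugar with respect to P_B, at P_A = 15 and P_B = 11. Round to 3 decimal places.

0.065

At P_A = 15 and P_B = 11: Q_A = 849.5.
∂Q_A/∂P_B = 5.
ε = (∂Q_A/∂P_B)(P_B/Q_A) = 5 × (11/849.5) ≈ 0.065.
Since ε > 0, sugar and artificial sweetener are substitutes.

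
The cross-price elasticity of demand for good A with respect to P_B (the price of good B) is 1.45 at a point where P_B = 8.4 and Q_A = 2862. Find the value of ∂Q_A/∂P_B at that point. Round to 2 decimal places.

494.04

ε = (∂Q_A/∂P_B)·(P_B/Q_A) ⇒ ∂Q_A/∂P_B = ε·Q_A/P_B = 1.45 × 2862/8.4 ≈ 494.04.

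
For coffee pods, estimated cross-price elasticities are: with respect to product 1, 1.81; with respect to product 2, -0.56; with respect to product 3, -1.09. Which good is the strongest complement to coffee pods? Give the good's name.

Complements have ε < 0. The most negative value is -1.09 (product 3).

product 3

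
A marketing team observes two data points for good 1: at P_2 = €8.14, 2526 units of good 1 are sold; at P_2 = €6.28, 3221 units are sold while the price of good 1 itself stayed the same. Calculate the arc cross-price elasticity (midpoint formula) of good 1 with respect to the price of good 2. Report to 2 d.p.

ΔQ_1 = 3221 − 2526 = 695; ΔP_2 = 6.28 − 8.14 = -1.86.
Midpoints: Q̄_1 = 2873.5, P̄_2 = 7.21.
ε = (ΔQ_1/Q̄_1)/(ΔP_2/P̄_2) = (695/2873.5)/(-1.86/7.21) ≈ -0.94.
ε < 0: good 1 and good 2 are complements.

-0.94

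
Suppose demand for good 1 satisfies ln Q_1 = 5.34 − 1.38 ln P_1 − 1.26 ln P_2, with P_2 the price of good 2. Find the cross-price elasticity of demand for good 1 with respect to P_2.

In a log-linear (constant-elasticity) demand function, the coefficient on ln P_2 is the cross-price elasticity.
ε = -1.26. Negative, so good 1 and good 2 are complements.

-1.26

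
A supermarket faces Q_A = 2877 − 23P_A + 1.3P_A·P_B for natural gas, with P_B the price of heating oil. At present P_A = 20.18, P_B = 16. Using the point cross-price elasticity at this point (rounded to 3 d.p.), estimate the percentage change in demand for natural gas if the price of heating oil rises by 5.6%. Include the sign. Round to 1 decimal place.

At P_A = 20.18, P_B = 16: Q_A = 2832.604.
∂Q_A/∂P_B = 1.3P_A = 26.2340.
ε = (∂Q_A/∂P_B)(P_B/Q_A) = 26.2340 × 16/2832.604 ≈ 0.148.
%ΔQ_A ≈ ε × %ΔP_B = 0.148 × (5.6%) = 0.8%.

0.8%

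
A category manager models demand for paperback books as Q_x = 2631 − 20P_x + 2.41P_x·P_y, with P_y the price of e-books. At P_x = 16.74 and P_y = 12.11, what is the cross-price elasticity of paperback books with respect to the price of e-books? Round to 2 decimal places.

At P_x = 16.74 and P_y = 12.11: Q_x = 2784.759.
∂Q_x/∂P_y = 2.41P_x = 2.41(16.74) = 40.3434.
ε = (∂Q_x/∂P_y)(P_y/Q_x) = 40.3434 × (12.11/2784.759) ≈ 0.18.

0.18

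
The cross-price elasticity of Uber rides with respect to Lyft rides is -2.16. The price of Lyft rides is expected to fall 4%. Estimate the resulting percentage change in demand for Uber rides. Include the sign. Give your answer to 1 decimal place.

8.6%

%ΔQ ≈ ε × %ΔP of Lyft rides = -2.16 × (-4%) = 8.6%.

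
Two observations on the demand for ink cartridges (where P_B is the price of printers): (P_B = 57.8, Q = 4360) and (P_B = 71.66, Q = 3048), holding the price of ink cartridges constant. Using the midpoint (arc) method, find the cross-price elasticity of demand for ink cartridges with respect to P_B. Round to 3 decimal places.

ΔQ_A = 3048 − 4360 = -1312; ΔP_B = 71.66 − 57.8 = 13.86.
Midpoints: Q̄_A = 3704.0, P̄_B = 64.73.
ε = (ΔQ_A/Q̄_A)/(ΔP_B/P̄_B) = (-1312/3704.0)/(13.86/64.73) ≈ -1.654.
ε < 0: ink cartridges and printers are complements.

-1.654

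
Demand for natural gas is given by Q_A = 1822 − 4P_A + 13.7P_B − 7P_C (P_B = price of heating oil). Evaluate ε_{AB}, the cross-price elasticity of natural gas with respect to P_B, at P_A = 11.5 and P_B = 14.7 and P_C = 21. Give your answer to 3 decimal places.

At P_A = 11.5 and P_B = 14.7 and P_C = 21: Q_A = 1830.39.
∂Q_A/∂P_B = 13.7.
ε = (∂Q_A/∂P_B)(P_B/Q_A) = 13.7 × (14.7/1830.39) ≈ 0.110.

0.110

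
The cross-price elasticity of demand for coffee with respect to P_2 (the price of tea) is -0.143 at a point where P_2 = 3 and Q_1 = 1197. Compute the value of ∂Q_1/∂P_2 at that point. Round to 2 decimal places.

-57.06

ε = (∂Q_1/∂P_2)·(P_2/Q_1) ⇒ ∂Q_1/∂P_2 = ε·Q_1/P_2 = -0.143 × 1197/3 ≈ -57.06.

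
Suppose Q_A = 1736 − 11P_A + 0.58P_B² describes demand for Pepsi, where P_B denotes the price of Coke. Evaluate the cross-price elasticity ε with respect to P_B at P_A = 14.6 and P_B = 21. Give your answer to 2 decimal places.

0.28

At P_A = 14.6 and P_B = 21: Q_A = 1831.18.
∂Q_A/∂P_B = 1.16P_B = 1.16(21) = 24.3600.
ε = (∂Q_A/∂P_B)(P_B/Q_A) = 24.3600 × (21/1831.18) ≈ 0.28.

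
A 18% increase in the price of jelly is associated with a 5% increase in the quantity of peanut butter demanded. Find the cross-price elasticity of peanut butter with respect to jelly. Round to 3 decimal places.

0.278

ε = (%ΔQ of peanut butter) / (%ΔP of jelly) = (5%) / (18%) ≈ 0.278.
Positive cross-price elasticity: substitutes.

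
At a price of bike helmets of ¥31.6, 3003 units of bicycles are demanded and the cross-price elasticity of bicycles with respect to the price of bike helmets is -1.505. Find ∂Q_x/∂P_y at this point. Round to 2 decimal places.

ε = (∂Q_x/∂P_y)·(P_y/Q_x) ⇒ ∂Q_x/∂P_y = ε·Q_x/P_y = -1.505 × 3003/31.6 ≈ -143.02.

-143.02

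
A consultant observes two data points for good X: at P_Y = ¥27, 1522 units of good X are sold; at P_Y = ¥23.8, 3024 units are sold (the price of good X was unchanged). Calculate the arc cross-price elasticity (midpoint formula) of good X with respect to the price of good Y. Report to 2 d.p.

-5.25

ΔQ_X = 3024 − 1522 = 1502; ΔP_Y = 23.8 − 27 = -3.2.
Midpoints: Q̄_X = 2273.0, P̄_Y = 25.40.
ε = (ΔQ_X/Q̄_X)/(ΔP_Y/P̄_Y) = (1502/2273.0)/(-3.2/25.40) ≈ -5.25.
ε < 0: good X and good Y are complements.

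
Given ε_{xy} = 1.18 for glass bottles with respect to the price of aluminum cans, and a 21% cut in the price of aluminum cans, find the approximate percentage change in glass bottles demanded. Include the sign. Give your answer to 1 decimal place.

%ΔQ ≈ ε × %ΔP of aluminum cans = 1.18 × (-21%) = -24.8%.

-24.8%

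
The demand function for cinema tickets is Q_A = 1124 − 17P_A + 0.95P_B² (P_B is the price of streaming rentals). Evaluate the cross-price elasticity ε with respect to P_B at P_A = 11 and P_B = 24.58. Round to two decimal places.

At P_A = 11 and P_B = 24.58: Q_A = 1510.968.
∂Q_A/∂P_B = 1.9P_B = 1.9(24.58) = 46.7020.
ε = (∂Q_A/∂P_B)(P_B/Q_A) = 46.7020 × (24.58/1510.968) ≈ 0.76.

0.76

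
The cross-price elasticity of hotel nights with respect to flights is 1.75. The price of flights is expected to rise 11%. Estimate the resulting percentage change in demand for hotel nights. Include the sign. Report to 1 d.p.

19.3%

%ΔQ ≈ ε × %ΔP of flights = 1.75 × (11%) = 19.3%.
Demand for hotel nights rises by about 19.3%.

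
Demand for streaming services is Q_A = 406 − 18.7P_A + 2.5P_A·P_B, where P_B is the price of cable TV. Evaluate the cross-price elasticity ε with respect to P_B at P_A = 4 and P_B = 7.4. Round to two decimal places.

0.18

At P_A = 4 and P_B = 7.4: Q_A = 405.2.
∂Q_A/∂P_B = 2.5P_A = 2.5(4) = 10.0000.
ε = (∂Q_A/∂P_B)(P_B/Q_A) = 10.0000 × (7.4/405.2) ≈ 0.18.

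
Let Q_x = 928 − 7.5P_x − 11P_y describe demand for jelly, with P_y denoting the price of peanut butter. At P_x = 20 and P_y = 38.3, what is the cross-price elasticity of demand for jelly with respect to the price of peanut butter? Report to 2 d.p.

-1.18

At P_x = 20 and P_y = 38.3: Q_x = 356.7.
∂Q_x/∂P_y = -11.
ε = (∂Q_x/∂P_y)(P_y/Q_x) = -11 × (38.3/356.7) ≈ -1.18.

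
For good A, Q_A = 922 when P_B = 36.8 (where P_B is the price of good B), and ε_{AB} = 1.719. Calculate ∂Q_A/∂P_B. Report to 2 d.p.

43.07

ε = (∂Q_A/∂P_B)·(P_B/Q_A) ⇒ ∂Q_A/∂P_B = ε·Q_A/P_B = 1.719 × 922/36.8 ≈ 43.07.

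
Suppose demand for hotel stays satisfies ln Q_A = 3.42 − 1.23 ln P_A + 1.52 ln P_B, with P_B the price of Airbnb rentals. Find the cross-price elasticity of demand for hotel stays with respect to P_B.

In a log-linear (constant-elasticity) demand function, the coefficient on ln P_B is the cross-price elasticity.
ε = 1.52. Positive, so hotel stays and Airbnb rentals are substitutes.

1.52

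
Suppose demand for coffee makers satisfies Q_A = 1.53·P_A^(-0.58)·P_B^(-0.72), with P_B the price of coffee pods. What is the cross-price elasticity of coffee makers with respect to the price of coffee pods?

In a log-linear (constant-elasticity) demand function, the coefficient on the exponent of P_B is the cross-price elasticity.
ε = -0.72. Negative, so coffee makers and coffee pods are complements.

-0.72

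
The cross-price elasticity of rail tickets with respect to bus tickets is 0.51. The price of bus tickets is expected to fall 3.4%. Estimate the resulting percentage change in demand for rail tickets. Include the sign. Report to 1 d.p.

%ΔQ ≈ ε × %ΔP of bus tickets = 0.51 × (-3.4%) = -1.7%.
Demand for rail tickets falls by about 1.7%.

-1.7%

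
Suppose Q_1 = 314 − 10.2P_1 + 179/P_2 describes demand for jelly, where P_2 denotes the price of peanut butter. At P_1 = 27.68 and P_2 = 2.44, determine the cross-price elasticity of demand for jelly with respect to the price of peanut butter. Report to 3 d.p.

-0.699

At P_1 = 27.68 and P_2 = 2.44: Q_1 = 105.025.
∂Q_1/∂P_2 = −179/P_2² = -30.0658.
ε = (∂Q_1/∂P_2)(P_2/Q_1) = -30.0658 × (2.44/105.025) ≈ -0.699.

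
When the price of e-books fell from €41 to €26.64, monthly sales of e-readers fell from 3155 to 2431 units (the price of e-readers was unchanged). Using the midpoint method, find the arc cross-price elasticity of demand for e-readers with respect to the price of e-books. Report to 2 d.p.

ΔQ_A = 2431 − 3155 = -724; ΔP_B = 26.64 − 41 = -14.36.
Midpoints: Q̄_A = 2793.0, P̄_B = 33.82.
ε = (ΔQ_A/Q̄_A)/(ΔP_B/P̄_B) = (-724/2793.0)/(-14.36/33.82) ≈ 0.61.

0.61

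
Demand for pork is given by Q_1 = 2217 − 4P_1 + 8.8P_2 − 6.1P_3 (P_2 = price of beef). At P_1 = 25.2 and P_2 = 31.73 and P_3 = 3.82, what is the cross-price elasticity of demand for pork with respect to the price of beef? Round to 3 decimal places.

0.118

At P_1 = 25.2 and P_2 = 31.73 and P_3 = 3.82: Q_1 = 2372.122.
∂Q_1/∂P_2 = 8.8.
ε = (∂Q_1/∂P_2)(P_2/Q_1) = 8.8 × (31.73/2372.122) ≈ 0.118.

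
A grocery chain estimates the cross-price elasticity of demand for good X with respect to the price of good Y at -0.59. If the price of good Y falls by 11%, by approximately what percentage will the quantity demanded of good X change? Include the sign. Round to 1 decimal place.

%ΔQ ≈ ε × %ΔP of good Y = -0.59 × (-11%) = 6.5%.

6.5%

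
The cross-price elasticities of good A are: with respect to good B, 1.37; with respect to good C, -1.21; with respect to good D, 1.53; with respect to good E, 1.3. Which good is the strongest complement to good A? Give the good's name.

good C

Complements have ε < 0. The most negative value is -1.21 (good C).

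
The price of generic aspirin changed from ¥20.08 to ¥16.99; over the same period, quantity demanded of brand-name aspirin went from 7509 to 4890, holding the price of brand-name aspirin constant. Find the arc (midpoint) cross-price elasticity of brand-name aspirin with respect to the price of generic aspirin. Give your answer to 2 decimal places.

2.53

ΔQ_A = 4890 − 7509 = -2619; ΔP_B = 16.99 − 20.08 = -3.09.
Midpoints: Q̄_A = 6199.5, P̄_B = 18.53.
ε = (ΔQ_A/Q̄_A)/(ΔP_B/P̄_B) = (-2619/6199.5)/(-3.09/18.53) ≈ 2.53.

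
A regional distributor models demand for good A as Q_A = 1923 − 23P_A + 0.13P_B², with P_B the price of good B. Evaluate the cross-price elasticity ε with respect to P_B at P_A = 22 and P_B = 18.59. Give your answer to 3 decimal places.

At P_A = 22 and P_B = 18.59: Q_A = 1461.926.
∂Q_A/∂P_B = 0.26P_B = 0.26(18.59) = 4.8334.
ε = (∂Q_A/∂P_B)(P_B/Q_A) = 4.8334 × (18.59/1461.926) ≈ 0.061.

0.061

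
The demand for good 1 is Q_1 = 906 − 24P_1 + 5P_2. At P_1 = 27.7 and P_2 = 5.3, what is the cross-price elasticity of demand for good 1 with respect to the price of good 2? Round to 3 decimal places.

0.099

At P_1 = 27.7 and P_2 = 5.3: Q_1 = 267.7.
∂Q_1/∂P_2 = 5.
ε = (∂Q_1/∂P_2)(P_2/Q_1) = 5 × (5.3/267.7) ≈ 0.099.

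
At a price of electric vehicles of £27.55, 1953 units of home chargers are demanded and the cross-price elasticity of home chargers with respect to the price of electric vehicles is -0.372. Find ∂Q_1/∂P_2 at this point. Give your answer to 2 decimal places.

ε = (∂Q_1/∂P_2)·(P_2/Q_1) ⇒ ∂Q_1/∂P_2 = ε·Q_1/P_2 = -0.372 × 1953/27.55 ≈ -26.37.

-26.37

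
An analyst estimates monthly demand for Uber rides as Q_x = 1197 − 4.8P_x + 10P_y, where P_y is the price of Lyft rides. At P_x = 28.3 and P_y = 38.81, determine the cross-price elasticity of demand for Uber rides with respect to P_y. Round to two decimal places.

At P_x = 28.3 and P_y = 38.81: Q_x = 1449.26.
∂Q_x/∂P_y = 10.
ε = (∂Q_x/∂P_y)(P_y/Q_x) = 10 × (38.81/1449.26) ≈ 0.27.
Since ε > 0, Uber rides and Lyft rides are substitutes.

0.27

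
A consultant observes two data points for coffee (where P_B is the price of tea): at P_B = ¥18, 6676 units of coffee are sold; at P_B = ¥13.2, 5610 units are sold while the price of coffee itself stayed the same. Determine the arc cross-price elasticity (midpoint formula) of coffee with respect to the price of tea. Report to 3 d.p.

0.564

ΔQ_A = 5610 − 6676 = -1066; ΔP_B = 13.2 − 18 = -4.8.
Midpoints: Q̄_A = 6143.0, P̄_B = 15.60.
ε = (ΔQ_A/Q̄_A)/(ΔP_B/P̄_B) = (-1066/6143.0)/(-4.8/15.60) ≈ 0.564.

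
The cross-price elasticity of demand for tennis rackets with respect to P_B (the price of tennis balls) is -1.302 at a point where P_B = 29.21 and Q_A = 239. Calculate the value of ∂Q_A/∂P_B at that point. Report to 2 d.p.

-10.65

ε = (∂Q_A/∂P_B)·(P_B/Q_A) ⇒ ∂Q_A/∂P_B = ε·Q_A/P_B = -1.302 × 239/29.21 ≈ -10.65.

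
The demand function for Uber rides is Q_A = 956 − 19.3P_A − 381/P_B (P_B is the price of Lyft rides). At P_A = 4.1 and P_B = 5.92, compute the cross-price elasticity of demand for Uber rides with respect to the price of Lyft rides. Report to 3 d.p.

At P_A = 4.1 and P_B = 5.92: Q_A = 812.512.
∂Q_A/∂P_B = 381/P_B² = 10.8713.
ε = (∂Q_A/∂P_B)(P_B/Q_A) = 10.8713 × (5.92/812.512) ≈ 0.079.

0.079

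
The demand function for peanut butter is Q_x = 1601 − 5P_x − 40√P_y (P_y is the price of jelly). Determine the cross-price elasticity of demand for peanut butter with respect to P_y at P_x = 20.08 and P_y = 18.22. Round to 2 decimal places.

At P_x = 20.08 and P_y = 18.22: Q_x = 1329.860.
∂Q_x/∂P_y = -40/(2√P_y) = -40/(2√18.22) = -4.6855.
ε = (∂Q_x/∂P_y)(P_y/Q_x) = -4.6855 × (18.22/1329.860) ≈ -0.06.

-0.06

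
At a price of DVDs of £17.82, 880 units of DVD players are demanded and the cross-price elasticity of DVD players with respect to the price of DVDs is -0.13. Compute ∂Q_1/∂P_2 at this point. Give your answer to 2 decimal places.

-6.42

ε = (∂Q_1/∂P_2)·(P_2/Q_1) ⇒ ∂Q_1/∂P_2 = ε·Q_1/P_2 = -0.13 × 880/17.82 ≈ -6.42.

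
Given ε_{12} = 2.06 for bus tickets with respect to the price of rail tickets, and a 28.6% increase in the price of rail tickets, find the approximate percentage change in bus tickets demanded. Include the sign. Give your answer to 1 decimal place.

%ΔQ ≈ ε × %ΔP of rail tickets = 2.06 × (28.6%) = 58.9%.

58.9%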